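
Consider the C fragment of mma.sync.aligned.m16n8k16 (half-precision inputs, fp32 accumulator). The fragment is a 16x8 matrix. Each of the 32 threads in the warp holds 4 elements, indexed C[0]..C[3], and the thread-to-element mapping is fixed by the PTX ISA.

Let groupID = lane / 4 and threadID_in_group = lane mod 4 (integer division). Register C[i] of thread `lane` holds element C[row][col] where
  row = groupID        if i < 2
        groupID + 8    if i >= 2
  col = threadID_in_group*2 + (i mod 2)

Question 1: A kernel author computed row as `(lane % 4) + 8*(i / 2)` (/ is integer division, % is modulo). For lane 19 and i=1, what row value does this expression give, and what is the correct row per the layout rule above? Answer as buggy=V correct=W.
buggy=3 correct=4

`(lane % 4) + 8*(i / 2)`[19,1]→3
lane 19: G=4 (19/4), T=3 (19%4)
i=1: r=4+0=4, c=3*2+1=7
row: 3 vs 4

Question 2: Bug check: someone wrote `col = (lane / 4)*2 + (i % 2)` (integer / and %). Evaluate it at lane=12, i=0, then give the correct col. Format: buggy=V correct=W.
`(lane / 4)*2 + (i % 2)`[12,0]⇒6
lane 12⇒12/4=3, 12 mod 4=0
i=0  r:3+0⇒3  c:2·0+0⇒0
col: 6 vs 0

buggy=6 correct=0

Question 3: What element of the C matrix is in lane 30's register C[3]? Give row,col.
lane 30->30/4=7, 30 mod 4=2
i=3  r:7+8->15  c:2·2+1->5

15,5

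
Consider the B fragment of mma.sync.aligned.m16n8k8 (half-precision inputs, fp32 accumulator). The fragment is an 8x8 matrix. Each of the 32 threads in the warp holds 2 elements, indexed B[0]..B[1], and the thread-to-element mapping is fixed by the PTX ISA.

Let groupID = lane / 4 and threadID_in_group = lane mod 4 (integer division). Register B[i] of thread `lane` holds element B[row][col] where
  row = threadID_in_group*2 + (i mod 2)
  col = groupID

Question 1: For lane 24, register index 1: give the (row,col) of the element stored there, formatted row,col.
1,6

24: grp=6,tig=0
[1] (0*2+1,6) = (1,6)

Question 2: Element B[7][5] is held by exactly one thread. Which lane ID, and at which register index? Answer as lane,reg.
23,1

c=5→G=5  r=7→T=3,p=1
L=5*4+3=23  i=1=1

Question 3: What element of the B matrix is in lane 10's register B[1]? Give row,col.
10: g=2,t=2
[1] (2*2+1,2) = (5,2)

5,2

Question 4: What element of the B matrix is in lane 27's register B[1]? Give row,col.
27: gr=6,th=3
[1] (3*2+1,6) = (7,6)

7,6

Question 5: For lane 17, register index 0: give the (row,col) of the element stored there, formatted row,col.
17: grp=4,tig=1
[0] (1*2+0,4) = (2,4)

2,4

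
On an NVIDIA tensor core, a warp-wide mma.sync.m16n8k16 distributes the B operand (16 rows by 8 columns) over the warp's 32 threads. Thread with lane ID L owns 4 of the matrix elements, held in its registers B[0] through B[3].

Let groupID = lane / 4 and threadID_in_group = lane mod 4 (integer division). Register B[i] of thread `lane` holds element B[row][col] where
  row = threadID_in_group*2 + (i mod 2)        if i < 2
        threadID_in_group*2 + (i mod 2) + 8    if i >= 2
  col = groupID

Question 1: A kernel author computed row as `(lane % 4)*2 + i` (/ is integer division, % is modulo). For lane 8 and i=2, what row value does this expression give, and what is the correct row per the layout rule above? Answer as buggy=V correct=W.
`(lane % 4)*2 + i`[8,2]→2
lane 8: G=2 (8/4), T=0 (8%4)
i=2: r=0*2+0+8=8, c=G=2
row: 2 vs 8

buggy=2 correct=8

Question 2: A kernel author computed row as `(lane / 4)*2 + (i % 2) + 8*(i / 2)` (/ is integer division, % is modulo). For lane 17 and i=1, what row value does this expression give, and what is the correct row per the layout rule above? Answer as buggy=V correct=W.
`(lane / 4)*2 + (i % 2) + 8*(i / 2)`[17,1]=>9
lane 17=>17/4=4, 17 mod 4=1
i=1  r:2·1+1+0=>3  c:4
row: 9 vs 3

buggy=9 correct=3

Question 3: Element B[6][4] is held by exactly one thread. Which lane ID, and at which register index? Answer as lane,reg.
c:4=>grp=4  r:6=>rB=0,tig=3,lo=0
L=4*4+3=19  i=0*2+0=0

19,0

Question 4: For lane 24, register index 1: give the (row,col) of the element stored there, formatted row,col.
24: G=6,T=0
[1] (0*2+1+0,6) = (1,6)

1,6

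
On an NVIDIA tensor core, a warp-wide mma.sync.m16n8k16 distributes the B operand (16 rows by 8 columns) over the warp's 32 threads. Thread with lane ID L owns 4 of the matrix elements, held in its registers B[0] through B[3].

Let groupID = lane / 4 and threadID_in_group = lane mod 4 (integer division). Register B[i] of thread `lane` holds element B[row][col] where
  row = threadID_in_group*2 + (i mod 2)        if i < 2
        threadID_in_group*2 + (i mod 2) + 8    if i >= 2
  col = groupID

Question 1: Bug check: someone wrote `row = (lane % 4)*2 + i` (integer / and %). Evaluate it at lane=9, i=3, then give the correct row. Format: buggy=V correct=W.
buggy=5 correct=11

`(lane % 4)*2 + i`[9,3]->5
L=9->gid=9>>2=2, tid=9&3=1
[3]->row 1·2+1+8=11  col gid=2
row: 5 vs 11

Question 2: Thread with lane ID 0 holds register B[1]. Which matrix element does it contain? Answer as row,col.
1,0

lane 0⇒0/4=0, 0 mod 4=0
i=1  r:2·0+1+0⇒1  c:0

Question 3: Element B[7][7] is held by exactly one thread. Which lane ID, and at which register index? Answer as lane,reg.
31,1

c=7⇒gr=7  r=7⇒Rb=0,th=3,odd=1
L=7*4+3=31  i=0*2+1=1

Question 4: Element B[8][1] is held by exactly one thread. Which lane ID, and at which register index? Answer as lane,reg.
4,2

c: 1->gid=1  r: 8->r8=1,tid=0,i&1=0
L=1*4+0=4  i=1*2+0=2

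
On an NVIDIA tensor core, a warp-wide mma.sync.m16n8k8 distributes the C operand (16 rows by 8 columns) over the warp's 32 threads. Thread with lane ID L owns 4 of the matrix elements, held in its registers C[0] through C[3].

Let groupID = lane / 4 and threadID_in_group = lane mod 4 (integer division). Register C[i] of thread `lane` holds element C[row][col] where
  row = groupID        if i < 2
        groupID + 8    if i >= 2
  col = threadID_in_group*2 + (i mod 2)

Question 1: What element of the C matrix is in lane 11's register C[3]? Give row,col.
lane 11: gid=2 (11/4), tid=3 (11%4)
i=3: r=2+8=10, c=3*2+1=7

10,7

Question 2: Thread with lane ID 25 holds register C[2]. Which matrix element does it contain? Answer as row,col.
25: g=6,t=1
[2] (6+8,1*2+0) = (14,2)

14,2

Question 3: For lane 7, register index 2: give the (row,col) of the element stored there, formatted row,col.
lane 7->7/4=1, 7 mod 4=3
i=2  r:1+8->9  c:2·3+0->6

9,6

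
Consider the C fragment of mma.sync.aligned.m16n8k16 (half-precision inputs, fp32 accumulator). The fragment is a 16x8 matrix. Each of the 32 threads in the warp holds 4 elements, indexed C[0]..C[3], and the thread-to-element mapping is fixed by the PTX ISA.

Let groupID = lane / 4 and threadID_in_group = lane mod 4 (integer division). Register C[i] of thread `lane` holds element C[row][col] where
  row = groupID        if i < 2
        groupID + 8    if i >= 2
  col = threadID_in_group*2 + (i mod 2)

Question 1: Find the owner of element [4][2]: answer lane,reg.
17,0

r=4⇒gr=4,Rb=0  c=2⇒th=1,odd=0
L=4*4+1=17  i=0*2+0=0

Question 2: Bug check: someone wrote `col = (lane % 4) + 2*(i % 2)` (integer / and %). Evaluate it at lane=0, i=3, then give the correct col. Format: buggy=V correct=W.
buggy=2 correct=1

`(lane % 4) + 2*(i % 2)`[0,3]⇒2
L=0⇒gr=0>>2=0, th=0&3=0
[3]⇒row 0+8=8  col 0·2+1=1
col: 2 vs 1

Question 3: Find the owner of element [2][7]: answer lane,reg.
11,1

r=2⇒gr=2,Rb=0  c=7⇒th=3,odd=1
L=2*4+3=11  i=0*2+1=1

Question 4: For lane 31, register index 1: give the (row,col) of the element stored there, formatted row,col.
lane 31→31/4=7, 31 mod 4=3
i=1  r:7+0→7  c:2·3+1→7

7,7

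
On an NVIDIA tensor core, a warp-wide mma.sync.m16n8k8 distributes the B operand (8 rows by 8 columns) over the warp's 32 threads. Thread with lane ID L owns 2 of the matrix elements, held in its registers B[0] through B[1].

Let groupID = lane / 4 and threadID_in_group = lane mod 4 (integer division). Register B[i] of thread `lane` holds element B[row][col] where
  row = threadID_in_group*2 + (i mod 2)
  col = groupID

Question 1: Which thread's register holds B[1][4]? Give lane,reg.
c=4⇒gr=4  r=1⇒th=0,odd=1
L=4*4+0=16  i=1=1

16,1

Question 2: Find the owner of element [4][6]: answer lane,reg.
26,0

c: 6->gid=6  r: 4->tid=2,i&1=0
L=6*4+2=26  i=0=0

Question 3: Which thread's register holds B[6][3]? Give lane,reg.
15,0

c=3->g=3  r=6->t=3,b0=0
L=3*4+3=15  i=0=0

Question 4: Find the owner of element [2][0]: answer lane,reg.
c=0→G=0  r=2→T=1,p=0
L=0*4+1=1  i=0=0

1,0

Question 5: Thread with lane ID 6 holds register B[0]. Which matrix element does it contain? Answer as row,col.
lane 6: grp=1 (6/4), tig=2 (6%4)
i=0: r=2*2+0=4, c=grp=1

4,1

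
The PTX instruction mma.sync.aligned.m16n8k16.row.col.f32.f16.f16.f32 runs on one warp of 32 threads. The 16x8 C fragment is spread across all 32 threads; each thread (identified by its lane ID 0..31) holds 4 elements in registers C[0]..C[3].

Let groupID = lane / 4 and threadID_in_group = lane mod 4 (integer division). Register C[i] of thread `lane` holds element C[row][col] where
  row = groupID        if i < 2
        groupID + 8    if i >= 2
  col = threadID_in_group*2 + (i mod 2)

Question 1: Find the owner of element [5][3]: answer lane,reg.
r:5=>grp=5,rB=0  c:3=>tig=1,lo=1
L=5*4+1=21  i=0*2+1=1

21,1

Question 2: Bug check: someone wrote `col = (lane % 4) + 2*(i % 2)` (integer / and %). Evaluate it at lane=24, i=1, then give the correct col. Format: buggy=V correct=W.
buggy=2 correct=1

`(lane % 4) + 2*(i % 2)`[24,1]->2
L=24->g=24>>2=6, t=24&3=0
[1]->row 6+0=6  col 0·2+1=1
col: 2 vs 1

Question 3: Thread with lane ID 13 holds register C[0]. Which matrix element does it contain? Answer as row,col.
lane 13: G=3 (13/4), T=1 (13%4)
i=0: r=3+0=3, c=1*2+0=2

3,2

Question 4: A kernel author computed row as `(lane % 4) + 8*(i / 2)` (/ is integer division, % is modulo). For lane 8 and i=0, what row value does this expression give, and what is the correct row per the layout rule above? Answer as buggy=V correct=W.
buggy=0 correct=2

`(lane % 4) + 8*(i / 2)`[8,0]⇒0
L=8⇒gr=8>>2=2, th=8&3=0
[0]⇒row 2+0=2  col 0·2+0=0
row: 0 vs 2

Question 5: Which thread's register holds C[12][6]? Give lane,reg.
19,2

r=12->g=4,rb=1  c=6->t=3,b0=0
L=4*4+3=19  i=1*2+0=2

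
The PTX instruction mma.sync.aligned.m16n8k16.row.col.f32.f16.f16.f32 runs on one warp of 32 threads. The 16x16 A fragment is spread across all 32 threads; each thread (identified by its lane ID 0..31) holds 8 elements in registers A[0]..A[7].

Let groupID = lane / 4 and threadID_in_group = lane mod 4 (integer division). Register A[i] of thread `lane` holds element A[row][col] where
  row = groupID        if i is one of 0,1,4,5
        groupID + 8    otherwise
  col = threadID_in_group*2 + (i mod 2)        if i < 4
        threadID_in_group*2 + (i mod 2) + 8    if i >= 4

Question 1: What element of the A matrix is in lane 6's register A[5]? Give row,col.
lane 6->6/4=1, 6 mod 4=2
i=5  r:1+0->1  c:2·2+1+8->13

1,13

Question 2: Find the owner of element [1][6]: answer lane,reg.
r=1→G=1,rhi=0  c=6→chi=0,T=3,p=0
L=1*4+3=7  i=0*4+0*2+0=0

7,0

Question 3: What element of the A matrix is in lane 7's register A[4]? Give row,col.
L=7=>grp=7>>2=1, tig=7&3=3
[4]=>row 1+0=1  col 3·2+0+8=14

1,14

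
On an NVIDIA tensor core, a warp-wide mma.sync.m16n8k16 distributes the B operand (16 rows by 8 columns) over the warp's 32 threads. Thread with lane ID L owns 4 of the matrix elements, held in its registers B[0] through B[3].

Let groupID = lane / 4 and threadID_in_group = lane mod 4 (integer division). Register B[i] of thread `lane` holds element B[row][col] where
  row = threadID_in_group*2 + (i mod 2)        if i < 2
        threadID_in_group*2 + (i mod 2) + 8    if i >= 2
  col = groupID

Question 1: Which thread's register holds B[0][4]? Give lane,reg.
16,0

c=4->g=4  r=0->rb=0,t=0,b0=0
L=4*4+0=16  i=0*2+0=0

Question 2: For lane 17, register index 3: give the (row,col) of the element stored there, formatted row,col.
lane 17->17/4=4, 17 mod 4=1
i=3  r:2·1+1+8->11  c:4

11,4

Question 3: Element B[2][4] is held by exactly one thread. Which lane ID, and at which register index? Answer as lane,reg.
17,0

c=4->g=4  r=2->rb=0,t=1,b0=0
L=4*4+1=17  i=0*2+0=0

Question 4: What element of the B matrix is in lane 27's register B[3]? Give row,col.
L=27->g=27>>2=6, t=27&3=3
[3]->row 3·2+1+8=15  col g=6

15,6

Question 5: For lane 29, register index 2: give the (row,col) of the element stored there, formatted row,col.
10,7

L=29→G=29>>2=7, T=29&3=1
[2]→row 1·2+0+8=10  col G=7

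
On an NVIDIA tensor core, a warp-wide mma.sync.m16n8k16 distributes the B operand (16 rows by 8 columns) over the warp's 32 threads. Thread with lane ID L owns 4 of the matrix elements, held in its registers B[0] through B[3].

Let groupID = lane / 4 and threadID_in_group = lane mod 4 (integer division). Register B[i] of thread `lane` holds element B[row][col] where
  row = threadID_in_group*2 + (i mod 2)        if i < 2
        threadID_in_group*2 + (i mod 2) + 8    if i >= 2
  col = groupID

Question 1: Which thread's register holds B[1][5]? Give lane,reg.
20,1

c=5->g=5  r=1->rb=0,t=0,b0=1
L=5*4+0=20  i=0*2+1=1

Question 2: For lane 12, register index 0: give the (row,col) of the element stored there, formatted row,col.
0,3

lane 12->12/4=3, 12 mod 4=0
i=0  r:2·0+0+0->0  c:3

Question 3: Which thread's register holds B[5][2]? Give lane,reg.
c: 2->gid=2  r: 5->r8=0,tid=2,i&1=1
L=2*4+2=10  i=0*2+1=1

10,1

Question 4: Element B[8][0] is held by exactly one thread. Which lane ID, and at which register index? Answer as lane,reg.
c=0→G=0  r=8→rhi=1,T=0,p=0
L=0*4+0=0  i=1*2+0=2

0,2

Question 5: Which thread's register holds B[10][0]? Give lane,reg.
1,2

c=0→G=0  r=10→rhi=1,T=1,p=0
L=0*4+1=1  i=1*2+0=2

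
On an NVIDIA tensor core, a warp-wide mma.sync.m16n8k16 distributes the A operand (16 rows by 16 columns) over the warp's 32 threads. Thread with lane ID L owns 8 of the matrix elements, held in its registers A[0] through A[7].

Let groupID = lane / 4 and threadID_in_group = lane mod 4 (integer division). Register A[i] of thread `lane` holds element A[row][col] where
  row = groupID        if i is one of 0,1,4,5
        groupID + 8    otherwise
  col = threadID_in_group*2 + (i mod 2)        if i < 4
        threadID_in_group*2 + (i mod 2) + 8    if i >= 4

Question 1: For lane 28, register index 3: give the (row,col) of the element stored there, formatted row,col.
28: gid=7,tid=0
[3] (7+8,0*2+1+0) = (15,1)

15,1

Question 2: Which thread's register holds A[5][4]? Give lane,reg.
22,0

r=5->g=5,rb=0  c=4->cb=0,t=2,b0=0
L=5*4+2=22  i=0*4+0*2+0=0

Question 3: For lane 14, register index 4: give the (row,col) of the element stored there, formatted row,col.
3,12

14: grp=3,tig=2
[4] (3+0,2*2+0+8) = (3,12)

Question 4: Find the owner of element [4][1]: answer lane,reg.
r=4⇒gr=4,Rb=0  c=1⇒Cb=0,th=0,odd=1
L=4*4+0=16  i=0*4+0*2+1=1

16,1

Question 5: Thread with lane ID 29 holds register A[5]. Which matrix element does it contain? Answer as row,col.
29: gid=7,tid=1
[5] (7+0,1*2+1+8) = (7,11)

7,11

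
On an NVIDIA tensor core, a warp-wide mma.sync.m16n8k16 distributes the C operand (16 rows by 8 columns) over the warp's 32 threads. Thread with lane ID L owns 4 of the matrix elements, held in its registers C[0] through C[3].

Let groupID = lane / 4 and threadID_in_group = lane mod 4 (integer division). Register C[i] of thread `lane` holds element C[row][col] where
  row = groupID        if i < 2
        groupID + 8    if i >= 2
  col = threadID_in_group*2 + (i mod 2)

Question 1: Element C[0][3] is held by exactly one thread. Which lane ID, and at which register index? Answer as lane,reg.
r=0⇒gr=0,Rb=0  c=3⇒th=1,odd=1
L=0*4+1=1  i=0*2+1=1

1,1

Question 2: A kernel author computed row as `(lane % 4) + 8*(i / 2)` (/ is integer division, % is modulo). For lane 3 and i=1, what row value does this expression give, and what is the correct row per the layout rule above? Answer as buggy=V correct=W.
buggy=3 correct=0

`(lane % 4) + 8*(i / 2)`[3,1]→3
3: G=0,T=3
[1] (0+0,3*2+1) = (0,7)
row: 3 vs 0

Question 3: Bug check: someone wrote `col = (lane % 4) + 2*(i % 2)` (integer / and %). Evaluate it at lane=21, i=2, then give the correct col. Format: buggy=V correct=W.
buggy=1 correct=2

`(lane % 4) + 2*(i % 2)`[21,2]=>1
L=21=>grp=21>>2=5, tig=21&3=1
[2]=>row 5+8=13  col 1·2+0=2
col: 1 vs 2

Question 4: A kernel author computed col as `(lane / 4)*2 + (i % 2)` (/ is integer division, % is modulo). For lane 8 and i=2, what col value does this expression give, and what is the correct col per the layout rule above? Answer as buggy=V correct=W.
buggy=4 correct=0

`(lane / 4)*2 + (i % 2)`[8,2]->4
lane 8->8/4=2, 8 mod 4=0
i=2  r:2+8->10  c:2·0+0->0
col: 4 vs 0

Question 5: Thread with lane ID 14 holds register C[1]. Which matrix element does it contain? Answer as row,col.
lane 14=>14/4=3, 14 mod 4=2
i=1  r:3+0=>3  c:2·2+1=>5

3,5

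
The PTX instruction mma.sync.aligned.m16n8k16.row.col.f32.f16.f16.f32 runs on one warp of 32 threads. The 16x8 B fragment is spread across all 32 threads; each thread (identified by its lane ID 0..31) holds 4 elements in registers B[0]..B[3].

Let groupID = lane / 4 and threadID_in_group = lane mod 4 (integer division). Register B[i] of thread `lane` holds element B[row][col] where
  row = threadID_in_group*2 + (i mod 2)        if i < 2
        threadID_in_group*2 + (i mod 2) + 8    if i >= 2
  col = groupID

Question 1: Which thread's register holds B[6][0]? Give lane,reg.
3,0

c: 0->gid=0  r: 6->r8=0,tid=3,i&1=0
L=0*4+3=3  i=0*2+0=0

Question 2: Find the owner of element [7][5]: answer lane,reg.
c:5=>grp=5  r:7=>rB=0,tig=3,lo=1
L=5*4+3=23  i=0*2+1=1

23,1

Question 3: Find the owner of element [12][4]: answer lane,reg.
c=4⇒gr=4  r=12⇒Rb=1,th=2,odd=0
L=4*4+2=18  i=1*2+0=2

18,2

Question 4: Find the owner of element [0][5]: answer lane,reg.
20,0

c=5->g=5  r=0->rb=0,t=0,b0=0
L=5*4+0=20  i=0*2+0=0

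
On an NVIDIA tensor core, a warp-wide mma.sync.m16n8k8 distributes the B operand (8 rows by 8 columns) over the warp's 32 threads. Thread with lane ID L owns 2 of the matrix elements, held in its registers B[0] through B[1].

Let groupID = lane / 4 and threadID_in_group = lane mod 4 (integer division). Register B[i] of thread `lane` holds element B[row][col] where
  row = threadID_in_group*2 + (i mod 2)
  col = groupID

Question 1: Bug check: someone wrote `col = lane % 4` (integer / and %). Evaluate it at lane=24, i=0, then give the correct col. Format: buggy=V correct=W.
buggy=0 correct=6

`lane % 4`[24,0]→0
lane 24: G=6 (24/4), T=0 (24%4)
i=0: r=0*2+0=0, c=G=6
col: 0 vs 6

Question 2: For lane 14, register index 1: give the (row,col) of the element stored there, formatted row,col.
5,3

lane 14->14/4=3, 14 mod 4=2
i=1  r:2·2+1->5  c:3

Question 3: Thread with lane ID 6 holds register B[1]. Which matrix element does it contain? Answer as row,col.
5,1

lane 6: G=1 (6/4), T=2 (6%4)
i=1: r=2*2+1=5, c=G=1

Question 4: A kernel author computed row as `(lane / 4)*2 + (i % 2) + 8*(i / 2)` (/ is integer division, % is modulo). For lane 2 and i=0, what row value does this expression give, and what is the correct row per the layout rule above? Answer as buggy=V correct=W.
buggy=0 correct=4

`(lane / 4)*2 + (i % 2) + 8*(i / 2)`[2,0]⇒0
lane 2⇒2/4=0, 2 mod 4=2
i=0  r:2·2+0⇒4  c:0
row: 0 vs 4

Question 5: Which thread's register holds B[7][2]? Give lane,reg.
11,1

c=2⇒gr=2  r=7⇒th=3,odd=1
L=2*4+3=11  i=1=1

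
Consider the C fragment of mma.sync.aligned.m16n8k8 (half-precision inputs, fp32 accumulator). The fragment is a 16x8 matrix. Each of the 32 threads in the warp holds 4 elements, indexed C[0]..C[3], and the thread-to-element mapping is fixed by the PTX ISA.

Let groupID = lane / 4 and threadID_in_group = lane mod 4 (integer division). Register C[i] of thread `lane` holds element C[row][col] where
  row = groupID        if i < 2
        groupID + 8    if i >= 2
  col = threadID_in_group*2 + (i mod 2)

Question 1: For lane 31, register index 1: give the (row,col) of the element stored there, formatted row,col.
7,7

L=31->g=31>>2=7, t=31&3=3
[1]->row 7+0=7  col 3·2+1=7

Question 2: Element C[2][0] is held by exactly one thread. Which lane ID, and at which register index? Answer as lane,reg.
r=2->g=2,rb=0  c=0->t=0,b0=0
L=2*4+0=8  i=0*2+0=0

8,0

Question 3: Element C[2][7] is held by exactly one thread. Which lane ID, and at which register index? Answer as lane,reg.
11,1

r: 2->gid=2,r8=0  c: 7->tid=3,i&1=1
L=2*4+3=11  i=0*2+1=1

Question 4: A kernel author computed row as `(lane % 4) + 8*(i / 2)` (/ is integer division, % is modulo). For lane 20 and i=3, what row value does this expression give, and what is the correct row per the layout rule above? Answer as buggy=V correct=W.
`(lane % 4) + 8*(i / 2)`[20,3]=>8
L=20=>grp=20>>2=5, tig=20&3=0
[3]=>row 5+8=13  col 0·2+1=1
row: 8 vs 13

buggy=8 correct=13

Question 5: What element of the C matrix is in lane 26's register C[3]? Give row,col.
14,5

L=26=>grp=26>>2=6, tig=26&3=2
[3]=>row 6+8=14  col 2·2+1=5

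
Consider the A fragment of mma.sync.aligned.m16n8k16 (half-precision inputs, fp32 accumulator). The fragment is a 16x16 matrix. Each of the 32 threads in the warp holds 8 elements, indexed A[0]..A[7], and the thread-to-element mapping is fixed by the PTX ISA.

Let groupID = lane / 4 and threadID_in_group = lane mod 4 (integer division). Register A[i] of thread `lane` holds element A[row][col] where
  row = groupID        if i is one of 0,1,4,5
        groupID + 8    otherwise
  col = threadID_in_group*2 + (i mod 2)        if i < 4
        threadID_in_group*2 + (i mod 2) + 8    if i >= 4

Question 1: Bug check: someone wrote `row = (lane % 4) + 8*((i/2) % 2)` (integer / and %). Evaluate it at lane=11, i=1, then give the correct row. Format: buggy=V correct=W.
`(lane % 4) + 8*((i/2) % 2)`[11,1]->3
L=11->gid=11>>2=2, tid=11&3=3
[1]->row 2+0=2  col 3·2+1+0=7
row: 3 vs 2

buggy=3 correct=2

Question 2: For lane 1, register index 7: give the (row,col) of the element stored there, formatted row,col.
1: grp=0,tig=1
[7] (0+8,1*2+1+8) = (8,11)

8,11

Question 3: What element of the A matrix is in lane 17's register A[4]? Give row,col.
lane 17=>17/4=4, 17 mod 4=1
i=4  r:4+0=>4  c:2·1+0+8=>10

4,10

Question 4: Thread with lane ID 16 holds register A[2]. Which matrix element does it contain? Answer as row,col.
12,0

lane 16→16/4=4, 16 mod 4=0
i=2  r:4+8→12  c:2·0+0+0→0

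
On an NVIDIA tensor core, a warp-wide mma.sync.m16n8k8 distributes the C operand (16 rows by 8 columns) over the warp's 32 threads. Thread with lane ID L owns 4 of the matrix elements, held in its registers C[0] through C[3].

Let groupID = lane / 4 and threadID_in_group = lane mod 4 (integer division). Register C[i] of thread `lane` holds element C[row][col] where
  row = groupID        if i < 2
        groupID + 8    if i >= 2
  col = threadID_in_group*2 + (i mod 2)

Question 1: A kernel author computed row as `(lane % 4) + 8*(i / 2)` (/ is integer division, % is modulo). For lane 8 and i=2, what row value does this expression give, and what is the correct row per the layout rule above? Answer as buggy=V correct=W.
buggy=8 correct=10

`(lane % 4) + 8*(i / 2)`[8,2]->8
lane 8->8/4=2, 8 mod 4=0
i=2  r:2+8->10  c:2·0+0->0
row: 8 vs 10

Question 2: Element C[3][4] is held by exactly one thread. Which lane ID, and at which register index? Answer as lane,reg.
14,0

r:3=>grp=3,rB=0  c:4=>tig=2,lo=0
L=3*4+2=14  i=0*2+0=0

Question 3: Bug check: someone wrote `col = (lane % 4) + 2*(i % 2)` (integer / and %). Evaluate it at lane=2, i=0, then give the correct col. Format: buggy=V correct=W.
buggy=2 correct=4

`(lane % 4) + 2*(i % 2)`[2,0]=>2
lane 2=>2/4=0, 2 mod 4=2
i=0  r:0+0=>0  c:2·2+0=>4
col: 2 vs 4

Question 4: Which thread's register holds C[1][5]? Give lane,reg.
6,1

r:1=>grp=1,rB=0  c:5=>tig=2,lo=1
L=1*4+2=6  i=0*2+1=1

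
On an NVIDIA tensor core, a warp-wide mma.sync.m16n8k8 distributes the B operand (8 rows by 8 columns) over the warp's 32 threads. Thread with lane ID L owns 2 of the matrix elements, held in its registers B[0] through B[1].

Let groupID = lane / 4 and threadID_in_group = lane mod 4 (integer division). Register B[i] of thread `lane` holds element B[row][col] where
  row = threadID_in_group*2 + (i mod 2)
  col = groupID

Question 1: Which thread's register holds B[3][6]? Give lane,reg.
c:6=>grp=6  r:3=>tig=1,lo=1
L=6*4+1=25  i=1=1

25,1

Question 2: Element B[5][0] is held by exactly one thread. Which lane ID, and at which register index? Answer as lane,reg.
c=0→G=0  r=5→T=2,p=1
L=0*4+2=2  i=1=1

2,1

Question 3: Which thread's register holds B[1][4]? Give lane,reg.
c=4→G=4  r=1→T=0,p=1
L=4*4+0=16  i=1=1

16,1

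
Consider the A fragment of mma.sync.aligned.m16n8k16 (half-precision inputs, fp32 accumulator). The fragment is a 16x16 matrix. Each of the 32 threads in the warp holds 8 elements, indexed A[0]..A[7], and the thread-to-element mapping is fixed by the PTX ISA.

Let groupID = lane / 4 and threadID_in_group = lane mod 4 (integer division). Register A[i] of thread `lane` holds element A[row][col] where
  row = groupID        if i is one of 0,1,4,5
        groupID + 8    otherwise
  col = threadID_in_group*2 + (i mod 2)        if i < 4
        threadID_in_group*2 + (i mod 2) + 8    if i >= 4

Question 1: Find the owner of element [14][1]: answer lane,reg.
24,3

r:14=>grp=6,rB=1  c:1=>cB=0,tig=0,lo=1
L=6*4+0=24  i=0*4+1*2+1=3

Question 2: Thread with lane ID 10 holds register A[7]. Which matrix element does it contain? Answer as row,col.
10,13

lane 10: gr=2 (10/4), th=2 (10%4)
i=7: r=2+8=10, c=2*2+1+8=13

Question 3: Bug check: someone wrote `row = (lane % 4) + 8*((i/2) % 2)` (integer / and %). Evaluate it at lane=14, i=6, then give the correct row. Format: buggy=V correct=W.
buggy=10 correct=11

`(lane % 4) + 8*((i/2) % 2)`[14,6]->10
lane 14: g=3 (14/4), t=2 (14%4)
i=6: r=3+8=11, c=2*2+0+8=12
row: 10 vs 11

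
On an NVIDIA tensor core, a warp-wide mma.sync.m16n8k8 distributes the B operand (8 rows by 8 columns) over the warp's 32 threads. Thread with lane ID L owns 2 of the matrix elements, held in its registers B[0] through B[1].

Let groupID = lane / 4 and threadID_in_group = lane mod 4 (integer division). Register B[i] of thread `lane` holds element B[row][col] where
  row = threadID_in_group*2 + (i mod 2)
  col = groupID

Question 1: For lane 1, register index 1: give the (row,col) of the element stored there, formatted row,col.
lane 1->1/4=0, 1 mod 4=1
i=1  r:2·1+1->3  c:0

3,0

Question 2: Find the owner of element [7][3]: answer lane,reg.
15,1

c=3->g=3  r=7->t=3,b0=1
L=3*4+3=15  i=1=1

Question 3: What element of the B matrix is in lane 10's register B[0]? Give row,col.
lane 10: gr=2 (10/4), th=2 (10%4)
i=0: r=2*2+0=4, c=gr=2

4,2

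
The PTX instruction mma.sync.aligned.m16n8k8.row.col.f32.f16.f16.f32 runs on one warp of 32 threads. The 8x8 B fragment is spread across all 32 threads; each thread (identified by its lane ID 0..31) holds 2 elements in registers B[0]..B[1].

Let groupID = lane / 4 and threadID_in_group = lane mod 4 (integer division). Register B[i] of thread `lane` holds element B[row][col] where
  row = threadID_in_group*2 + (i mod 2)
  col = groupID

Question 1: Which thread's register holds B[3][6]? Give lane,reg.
c=6→G=6  r=3→T=1,p=1
L=6*4+1=25  i=1=1

25,1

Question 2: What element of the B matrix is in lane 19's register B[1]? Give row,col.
L=19->g=19>>2=4, t=19&3=3
[1]->row 3·2+1=7  col g=4

7,4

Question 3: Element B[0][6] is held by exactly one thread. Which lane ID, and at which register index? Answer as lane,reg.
24,0

c=6⇒gr=6  r=0⇒th=0,odd=0
L=6*4+0=24  i=0=0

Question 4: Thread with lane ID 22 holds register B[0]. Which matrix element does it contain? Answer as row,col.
4,5

22: g=5,t=2
[0] (2*2+0,5) = (4,5)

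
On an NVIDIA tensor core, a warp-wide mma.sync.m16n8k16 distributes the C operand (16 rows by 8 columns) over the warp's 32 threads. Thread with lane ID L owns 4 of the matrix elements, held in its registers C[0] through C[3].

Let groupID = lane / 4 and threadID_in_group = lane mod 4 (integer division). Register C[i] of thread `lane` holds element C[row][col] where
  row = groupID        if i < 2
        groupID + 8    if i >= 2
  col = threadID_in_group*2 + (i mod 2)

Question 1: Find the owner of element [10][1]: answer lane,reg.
8,3

r:10=>grp=2,rB=1  c:1=>tig=0,lo=1
L=2*4+0=8  i=1*2+1=3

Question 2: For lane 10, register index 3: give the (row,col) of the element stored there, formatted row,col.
10,5

lane 10: G=2 (10/4), T=2 (10%4)
i=3: r=2+8=10, c=2*2+1=5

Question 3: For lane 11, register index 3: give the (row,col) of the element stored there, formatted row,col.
10,7

L=11⇒gr=11>>2=2, th=11&3=3
[3]⇒row 2+8=10  col 3·2+1=7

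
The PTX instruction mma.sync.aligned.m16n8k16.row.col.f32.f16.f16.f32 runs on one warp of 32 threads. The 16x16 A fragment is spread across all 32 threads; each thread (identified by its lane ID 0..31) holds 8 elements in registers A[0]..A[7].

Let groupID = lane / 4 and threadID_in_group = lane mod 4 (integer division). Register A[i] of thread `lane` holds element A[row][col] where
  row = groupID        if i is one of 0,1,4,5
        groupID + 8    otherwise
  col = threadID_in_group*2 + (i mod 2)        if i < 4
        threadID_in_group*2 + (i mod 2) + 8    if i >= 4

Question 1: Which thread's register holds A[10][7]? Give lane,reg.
11,3

r:10=>grp=2,rB=1  c:7=>cB=0,tig=3,lo=1
L=2*4+3=11  i=0*4+1*2+1=3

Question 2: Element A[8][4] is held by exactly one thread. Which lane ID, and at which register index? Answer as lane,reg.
r=8⇒gr=0,Rb=1  c=4⇒Cb=0,th=2,odd=0
L=0*4+2=2  i=0*4+1*2+0=2

2,2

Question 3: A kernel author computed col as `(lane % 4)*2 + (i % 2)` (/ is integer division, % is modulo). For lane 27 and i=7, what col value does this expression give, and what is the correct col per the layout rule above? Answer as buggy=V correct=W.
buggy=7 correct=15

`(lane % 4)*2 + (i % 2)`[27,7]→7
27: G=6,T=3
[7] (6+8,3*2+1+8) = (14,15)
col: 7 vs 15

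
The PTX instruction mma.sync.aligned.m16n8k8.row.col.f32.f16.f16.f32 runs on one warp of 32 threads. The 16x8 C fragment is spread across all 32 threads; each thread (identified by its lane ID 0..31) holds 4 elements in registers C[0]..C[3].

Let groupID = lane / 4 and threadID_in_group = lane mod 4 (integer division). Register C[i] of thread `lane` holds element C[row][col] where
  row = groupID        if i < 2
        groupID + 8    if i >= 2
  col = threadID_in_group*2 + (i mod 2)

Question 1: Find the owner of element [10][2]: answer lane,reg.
r:10=>grp=2,rB=1  c:2=>tig=1,lo=0
L=2*4+1=9  i=1*2+0=2

9,2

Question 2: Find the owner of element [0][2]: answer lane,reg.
r=0⇒gr=0,Rb=0  c=2⇒th=1,odd=0
L=0*4+1=1  i=0*2+0=0

1,0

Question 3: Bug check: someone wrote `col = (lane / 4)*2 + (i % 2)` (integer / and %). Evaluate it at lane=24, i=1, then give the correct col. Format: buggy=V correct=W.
`(lane / 4)*2 + (i % 2)`[24,1]⇒13
lane 24⇒24/4=6, 24 mod 4=0
i=1  r:6+0⇒6  c:2·0+1⇒1
col: 13 vs 1

buggy=13 correct=1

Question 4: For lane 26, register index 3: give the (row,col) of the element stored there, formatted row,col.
L=26->g=26>>2=6, t=26&3=2
[3]->row 6+8=14  col 2·2+1=5

14,5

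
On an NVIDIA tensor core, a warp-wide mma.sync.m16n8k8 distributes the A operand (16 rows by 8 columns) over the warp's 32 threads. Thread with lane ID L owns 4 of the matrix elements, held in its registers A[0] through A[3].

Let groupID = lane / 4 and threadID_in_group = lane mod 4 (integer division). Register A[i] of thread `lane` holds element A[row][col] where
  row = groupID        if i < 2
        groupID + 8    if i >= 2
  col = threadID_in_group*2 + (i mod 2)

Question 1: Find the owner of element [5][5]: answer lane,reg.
22,1

r=5⇒gr=5,Rb=0  c=5⇒th=2,odd=1
L=5*4+2=22  i=0*2+1=1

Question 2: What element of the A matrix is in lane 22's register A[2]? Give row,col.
13,4

lane 22: gr=5 (22/4), th=2 (22%4)
i=2: r=5+8=13, c=2*2+0=4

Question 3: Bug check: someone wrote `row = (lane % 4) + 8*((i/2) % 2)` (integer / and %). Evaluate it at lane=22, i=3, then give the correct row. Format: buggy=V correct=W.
`(lane % 4) + 8*((i/2) % 2)`[22,3]->10
lane 22->22/4=5, 22 mod 4=2
i=3  r:5+8->13  c:2·2+1->5
row: 10 vs 13

buggy=10 correct=13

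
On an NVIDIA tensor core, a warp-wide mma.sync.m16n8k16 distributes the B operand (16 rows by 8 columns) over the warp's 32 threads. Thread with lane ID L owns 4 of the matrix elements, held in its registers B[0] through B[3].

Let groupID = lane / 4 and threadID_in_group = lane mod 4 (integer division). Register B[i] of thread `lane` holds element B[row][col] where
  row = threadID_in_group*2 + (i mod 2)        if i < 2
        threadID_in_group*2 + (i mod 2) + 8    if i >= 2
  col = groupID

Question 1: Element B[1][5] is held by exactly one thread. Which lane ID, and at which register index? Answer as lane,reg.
c=5→G=5  r=1→rhi=0,T=0,p=1
L=5*4+0=20  i=0*2+1=1

20,1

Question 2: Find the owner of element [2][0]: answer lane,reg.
c:0=>grp=0  r:2=>rB=0,tig=1,lo=0
L=0*4+1=1  i=0*2+0=0

1,0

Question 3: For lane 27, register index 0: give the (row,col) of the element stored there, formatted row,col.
6,6

lane 27: grp=6 (27/4), tig=3 (27%4)
i=0: r=3*2+0+0=6, c=grp=6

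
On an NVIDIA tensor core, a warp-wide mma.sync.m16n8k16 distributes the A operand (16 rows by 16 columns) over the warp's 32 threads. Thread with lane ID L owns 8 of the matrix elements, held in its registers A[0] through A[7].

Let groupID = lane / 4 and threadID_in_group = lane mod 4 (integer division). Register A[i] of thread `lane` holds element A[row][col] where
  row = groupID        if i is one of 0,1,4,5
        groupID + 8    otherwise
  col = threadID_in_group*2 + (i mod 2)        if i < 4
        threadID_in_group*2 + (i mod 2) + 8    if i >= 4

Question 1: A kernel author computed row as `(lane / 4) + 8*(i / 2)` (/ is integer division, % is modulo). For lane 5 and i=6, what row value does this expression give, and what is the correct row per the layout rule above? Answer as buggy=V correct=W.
`(lane / 4) + 8*(i / 2)`[5,6]=>25
lane 5=>5/4=1, 5 mod 4=1
i=6  r:1+8=>9  c:2·1+0+8=>10
row: 25 vs 9

buggy=25 correct=9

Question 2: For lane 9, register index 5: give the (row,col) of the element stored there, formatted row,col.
2,11

lane 9: gid=2 (9/4), tid=1 (9%4)
i=5: r=2+0=2, c=1*2+1+8=11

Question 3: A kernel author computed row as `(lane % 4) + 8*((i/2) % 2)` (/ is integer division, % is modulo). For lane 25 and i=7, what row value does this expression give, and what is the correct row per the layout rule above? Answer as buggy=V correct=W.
`(lane % 4) + 8*((i/2) % 2)`[25,7]=>9
25: grp=6,tig=1
[7] (6+8,1*2+1+8) = (14,11)
row: 9 vs 14

buggy=9 correct=14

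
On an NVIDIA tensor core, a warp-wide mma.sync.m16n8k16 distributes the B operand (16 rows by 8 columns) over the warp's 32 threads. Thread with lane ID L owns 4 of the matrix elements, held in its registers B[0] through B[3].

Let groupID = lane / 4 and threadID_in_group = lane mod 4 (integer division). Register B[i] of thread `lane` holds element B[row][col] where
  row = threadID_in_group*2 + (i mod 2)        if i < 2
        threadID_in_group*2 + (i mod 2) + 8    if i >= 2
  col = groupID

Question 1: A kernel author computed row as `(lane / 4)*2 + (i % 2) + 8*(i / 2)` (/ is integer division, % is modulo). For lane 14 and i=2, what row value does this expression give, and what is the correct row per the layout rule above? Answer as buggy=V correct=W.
buggy=14 correct=12

`(lane / 4)*2 + (i % 2) + 8*(i / 2)`[14,2]→14
lane 14: G=3 (14/4), T=2 (14%4)
i=2: r=2*2+0+8=12, c=G=3
row: 14 vs 12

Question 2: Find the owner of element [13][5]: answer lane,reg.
c=5->g=5  r=13->rb=1,t=2,b0=1
L=5*4+2=22  i=1*2+1=3

22,3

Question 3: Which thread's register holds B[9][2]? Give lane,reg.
8,3

c:2=>grp=2  r:9=>rB=1,tig=0,lo=1
L=2*4+0=8  i=1*2+1=3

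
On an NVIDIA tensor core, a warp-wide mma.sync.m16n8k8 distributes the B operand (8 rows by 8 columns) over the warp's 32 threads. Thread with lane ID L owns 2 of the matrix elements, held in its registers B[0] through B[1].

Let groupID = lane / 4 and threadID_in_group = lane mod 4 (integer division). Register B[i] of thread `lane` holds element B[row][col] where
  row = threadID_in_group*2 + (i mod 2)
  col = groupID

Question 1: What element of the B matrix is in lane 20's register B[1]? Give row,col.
1,5

20: g=5,t=0
[1] (0*2+1,5) = (1,5)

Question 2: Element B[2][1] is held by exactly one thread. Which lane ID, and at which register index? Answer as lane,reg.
c=1⇒gr=1  r=2⇒th=1,odd=0
L=1*4+1=5  i=0=0

5,0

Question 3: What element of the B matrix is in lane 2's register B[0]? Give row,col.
lane 2→2/4=0, 2 mod 4=2
i=0  r:2·2+0→4  c:0

4,0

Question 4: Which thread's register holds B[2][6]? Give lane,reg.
25,0

c:6=>grp=6  r:2=>tig=1,lo=0
L=6*4+1=25  i=0=0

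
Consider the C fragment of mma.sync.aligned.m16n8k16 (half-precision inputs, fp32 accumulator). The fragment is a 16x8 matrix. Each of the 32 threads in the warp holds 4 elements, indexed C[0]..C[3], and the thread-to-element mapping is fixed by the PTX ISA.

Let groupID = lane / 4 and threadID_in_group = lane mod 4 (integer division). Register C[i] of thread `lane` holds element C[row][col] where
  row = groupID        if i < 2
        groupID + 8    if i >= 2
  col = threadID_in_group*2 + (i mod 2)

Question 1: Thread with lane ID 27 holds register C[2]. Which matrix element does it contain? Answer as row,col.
L=27=>grp=27>>2=6, tig=27&3=3
[2]=>row 6+8=14  col 3·2+0=6

14,6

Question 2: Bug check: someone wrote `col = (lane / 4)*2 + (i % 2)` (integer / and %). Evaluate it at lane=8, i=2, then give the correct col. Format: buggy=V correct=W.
`(lane / 4)*2 + (i % 2)`[8,2]⇒4
8: gr=2,th=0
[2] (2+8,0*2+0) = (10,0)
col: 4 vs 0

buggy=4 correct=0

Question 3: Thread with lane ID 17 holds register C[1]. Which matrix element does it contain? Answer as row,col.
lane 17: grp=4 (17/4), tig=1 (17%4)
i=1: r=4+0=4, c=1*2+1=3

4,3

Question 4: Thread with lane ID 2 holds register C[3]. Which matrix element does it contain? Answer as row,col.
8,5

lane 2: G=0 (2/4), T=2 (2%4)
i=3: r=0+8=8, c=2*2+1=5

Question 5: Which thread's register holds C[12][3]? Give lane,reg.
r:12=>grp=4,rB=1  c:3=>tig=1,lo=1
L=4*4+1=17  i=1*2+1=3

17,3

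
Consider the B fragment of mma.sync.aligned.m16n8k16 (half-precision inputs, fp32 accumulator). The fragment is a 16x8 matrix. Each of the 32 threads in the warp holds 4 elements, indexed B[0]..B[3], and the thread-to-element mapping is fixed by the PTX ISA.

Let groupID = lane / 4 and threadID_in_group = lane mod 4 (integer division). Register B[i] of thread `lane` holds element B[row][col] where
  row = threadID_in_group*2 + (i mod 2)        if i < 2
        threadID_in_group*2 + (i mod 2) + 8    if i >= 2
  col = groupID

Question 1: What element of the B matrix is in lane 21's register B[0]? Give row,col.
2,5

lane 21->21/4=5, 21 mod 4=1
i=0  r:2·1+0+0->2  c:5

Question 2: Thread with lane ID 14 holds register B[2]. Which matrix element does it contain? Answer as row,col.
L=14⇒gr=14>>2=3, th=14&3=2
[2]⇒row 2·2+0+8=12  col gr=3

12,3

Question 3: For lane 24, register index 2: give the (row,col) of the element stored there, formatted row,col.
8,6

lane 24->24/4=6, 24 mod 4=0
i=2  r:2·0+0+8->8  c:6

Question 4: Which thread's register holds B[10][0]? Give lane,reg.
1,2

c=0->g=0  r=10->rb=1,t=1,b0=0
L=0*4+1=1  i=1*2+0=2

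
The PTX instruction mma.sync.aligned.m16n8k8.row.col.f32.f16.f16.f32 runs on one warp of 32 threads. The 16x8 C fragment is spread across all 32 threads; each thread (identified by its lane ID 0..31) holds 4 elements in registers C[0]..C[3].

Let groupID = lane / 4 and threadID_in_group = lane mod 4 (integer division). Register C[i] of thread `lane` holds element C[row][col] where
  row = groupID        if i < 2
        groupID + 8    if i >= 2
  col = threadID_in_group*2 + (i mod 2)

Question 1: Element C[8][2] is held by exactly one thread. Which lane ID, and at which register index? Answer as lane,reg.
r=8⇒gr=0,Rb=1  c=2⇒th=1,odd=0
L=0*4+1=1  i=1*2+0=2

1,2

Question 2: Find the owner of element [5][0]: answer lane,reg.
20,0

r: 5->gid=5,r8=0  c: 0->tid=0,i&1=0
L=5*4+0=20  i=0*2+0=0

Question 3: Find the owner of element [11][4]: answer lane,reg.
r=11→G=3,rhi=1  c=4→T=2,p=0
L=3*4+2=14  i=1*2+0=2

14,2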